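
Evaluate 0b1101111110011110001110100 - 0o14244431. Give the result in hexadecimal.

0x18DF35B

0b1101111110011110001110100 = 0x1BF3C74 in hexadecimal.
0o14244431 = 0x314919 in hexadecimal.
Subtract column by column in base 16:
  4-9 → B (borrow)
  7-1-1 → 5
  C-9 → 3
  3-4 → F (borrow)
  F-1-1 → D
  B-3 → 8
  1-0 → 1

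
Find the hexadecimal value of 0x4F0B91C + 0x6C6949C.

0xBB74DB8

Add column by column in base 16, right to left:
  C+C = 8 carry 1
  1+9+1 = B
  9+4 = D
  B+9 = 4 carry 1
  0+6+1 = 7
  F+C = B carry 1
  4+6+1 = B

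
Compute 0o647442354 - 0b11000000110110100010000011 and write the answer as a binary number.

0o647442354 = 0b110100111100100010011101100 in binary.
Subtract column by column in base 2:
  0-1 → 1 (borrow)
  0-1-1 → 0 (borrow)
  1-0-1 → 0
  1-0 → 1
  0-0 → 0
  1-0 → 1
  1-0 → 1
  1-1 → 0
  0-0 → 0
  0-0 → 0
  1-0 → 1
  0-1 → 1 (borrow)
  0-0-1 → 1 (borrow)
  0-1-1 → 0 (borrow)
  1-1-1 → 1 (borrow)
  0-0-1 → 1 (borrow)
  0-1-1 → 0 (borrow)
  1-1-1 → 1 (borrow)
  1-0-1 → 0
  1-0 → 1
  1-0 → 1
  0-0 → 0
  0-0 → 0
  1-0 → 1
  0-1 → 1 (borrow)
  1-1-1 → 1 (borrow)
  1-0-1 → 0

0b11100110101101110001101001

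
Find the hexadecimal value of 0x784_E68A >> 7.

0xF09CD

7 bits is not a whole number of base-16 digits; in binary: 111100001001110011010001010 >> 7 = 11110000100111001101.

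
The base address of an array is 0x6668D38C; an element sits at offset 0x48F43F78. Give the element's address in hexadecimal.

0xAF5D1304

Add column by column in base 16, right to left:
  C+8 = 4 carry 1
  8+7+1 = 0 carry 1
  3+F+1 = 3 carry 1
  D+3+1 = 1 carry 1
  8+4+1 = D
  6+F = 5 carry 1
  6+8+1 = F
  6+4 = A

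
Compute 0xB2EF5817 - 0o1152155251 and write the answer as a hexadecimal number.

0o1152155251 = 0x9A8DAA9 in hexadecimal.
Subtract column by column in base 16:
  7-9 → E (borrow)
  1-A-1 → 6 (borrow)
  8-A-1 → D (borrow)
  5-D-1 → 7 (borrow)
  F-8-1 → 6
  E-A → 4
  2-9 → 9 (borrow)
  B-0-1 → A

0xA9467D6E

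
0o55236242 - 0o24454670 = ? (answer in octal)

Subtract column by column in base 8:
  2-0 → 2
  4-7 → 5 (borrow)
  2-6-1 → 3 (borrow)
  6-4-1 → 1
  3-5 → 6 (borrow)
  2-4-1 → 5 (borrow)
  5-4-1 → 0
  5-2 → 3

0o30561352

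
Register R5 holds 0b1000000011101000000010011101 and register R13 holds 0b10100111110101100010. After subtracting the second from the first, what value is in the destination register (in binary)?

0b1000000001000000001100111011

Subtract column by column in base 2:
  1-0 → 1
  0-1 → 1 (borrow)
  1-0-1 → 0
  1-0 → 1
  1-0 → 1
  0-1 → 1 (borrow)
  0-1-1 → 0 (borrow)
  1-0-1 → 0
  0-1 → 1 (borrow)
  0-0-1 → 1 (borrow)
  0-1-1 → 0 (borrow)
  0-1-1 → 0 (borrow)
  0-1-1 → 0 (borrow)
  0-1-1 → 0 (borrow)
  0-1-1 → 0 (borrow)
  1-0-1 → 0
  0-0 → 0
  1-1 → 0
  1-0 → 1
  1-1 → 0
  0-0 → 0
  0-0 → 0
  0-0 → 0
  0-0 → 0
  0-0 → 0
  0-0 → 0
  0-0 → 0
  1-0 → 1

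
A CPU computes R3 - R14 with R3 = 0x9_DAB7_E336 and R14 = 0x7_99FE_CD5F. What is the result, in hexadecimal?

0x240B915D7

Subtract column by column in base 16:
  6-F → 7 (borrow)
  3-5-1 → D (borrow)
  3-D-1 → 5 (borrow)
  E-C-1 → 1
  7-E → 9 (borrow)
  B-F-1 → B (borrow)
  A-9-1 → 0
  D-9 → 4
  9-7 → 2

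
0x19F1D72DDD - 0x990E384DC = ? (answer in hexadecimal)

Subtract column by column in base 16:
  D-C → 1
  D-D → 0
  D-4 → 9
  2-8 → A (borrow)
  7-3-1 → 3
  D-E → F (borrow)
  1-0-1 → 0
  F-9 → 6
  9-9 → 0
  1-0 → 1

0x1060F3A901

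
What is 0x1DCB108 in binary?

Expand each hex digit to 4 bits: 1=0001 D=1101 C=1100 B=1011 1=0001 0=0000 8=1000.

0b1110111001011000100001000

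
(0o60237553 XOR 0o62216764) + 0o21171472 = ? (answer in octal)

First 0o60237553 XOR 0o62216764 = 0o02021237.
Add column by column in base 8, right to left:
  7+2 = 1 carry 1
  3+7+1 = 3 carry 1
  2+4+1 = 7
  1+1 = 2
  2+7 = 1 carry 1
  0+1+1 = 2
  2+1 = 3
  0+2 = 2

0o23212731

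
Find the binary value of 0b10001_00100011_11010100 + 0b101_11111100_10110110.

0b101110010000010001010

Add column by column in base 2, right to left:
  0+0 = 0
  0+1 = 1
  1+1 = 0 carry 1
  0+0+1 = 1
  1+1 = 0 carry 1
  0+1+1 = 0 carry 1
  1+0+1 = 0 carry 1
  1+1+1 = 1 carry 1
  1+0+1 = 0 carry 1
  1+0+1 = 0 carry 1
  0+1+1 = 0 carry 1
  0+1+1 = 0 carry 1
  0+1+1 = 0 carry 1
  1+1+1 = 1 carry 1
  0+1+1 = 0 carry 1
  0+1+1 = 0 carry 1
  1+1+1 = 1 carry 1
  0+0+1 = 1
  0+1 = 1
  0+0 = 0
  1+0 = 1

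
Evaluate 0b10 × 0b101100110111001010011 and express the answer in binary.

Multiply each base-2 digit by 2, carrying:
  1×2 = 2 → write 0 carry 1
  1×2+1 = 3 → write 1 carry 1
  0×2+1 = 1 → write 1
  0×2 = 0 → write 0
  1×2 = 2 → write 0 carry 1
  0×2+1 = 1 → write 1
  1×2 = 2 → write 0 carry 1
  0×2+1 = 1 → write 1
  0×2 = 0 → write 0
  1×2 = 2 → write 0 carry 1
  1×2+1 = 3 → write 1 carry 1
  1×2+1 = 3 → write 1 carry 1
  0×2+1 = 1 → write 1
  1×2 = 2 → write 0 carry 1
  1×2+1 = 3 → write 1 carry 1
  0×2+1 = 1 → write 1
  0×2 = 0 → write 0
  1×2 = 2 → write 0 carry 1
  1×2+1 = 3 → write 1 carry 1
  0×2+1 = 1 → write 1
  1×2 = 2 → write 0 carry 1
  remaining carry: 1

0b1011001101110010100110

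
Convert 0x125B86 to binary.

Expand each hex digit to 4 bits: 1=0001 2=0010 5=0101 B=1011 8=1000 6=0110.

0b100100101101110000110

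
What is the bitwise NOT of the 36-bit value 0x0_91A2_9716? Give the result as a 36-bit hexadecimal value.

0xF6E5D68E9

Each hex digit d becomes F−d:
  0→F, 9→6, 1→E, A→5, 2→D, 9→6, 7→8, 1→E, 6→9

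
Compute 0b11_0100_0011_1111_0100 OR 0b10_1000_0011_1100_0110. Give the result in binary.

OR bit by bit (1 where either bit is 1):
  110100001111110100
| 101000001111000110
= 111100001111110110

0b111100001111110110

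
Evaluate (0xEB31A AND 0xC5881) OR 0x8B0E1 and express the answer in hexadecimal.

0xEB31A AND 0xC5881 = 0xC1000.
Then OR with 0x8B0E1.

0xCB0E1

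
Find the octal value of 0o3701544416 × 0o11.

0o42717210576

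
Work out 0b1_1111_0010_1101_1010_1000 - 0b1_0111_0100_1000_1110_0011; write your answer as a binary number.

0b1111110010011000101

Subtract column by column in base 2:
  0-1 → 1 (borrow)
  0-1-1 → 0 (borrow)
  0-0-1 → 1 (borrow)
  1-0-1 → 0
  0-0 → 0
  1-1 → 0
  0-1 → 1 (borrow)
  1-1-1 → 1 (borrow)
  1-0-1 → 0
  0-0 → 0
  1-0 → 1
  1-1 → 0
  0-0 → 0
  1-0 → 1
  0-1 → 1 (borrow)
  0-0-1 → 1 (borrow)
  1-1-1 → 1 (borrow)
  1-1-1 → 1 (borrow)
  1-1-1 → 1 (borrow)
  1-0-1 → 0
  1-1 → 0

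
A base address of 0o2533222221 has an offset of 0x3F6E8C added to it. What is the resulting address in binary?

0b10101101011001001001100011101

0o2533222221 = 0b10101011011010010010010010001 in binary.
0x3F6E8C = 0b1111110110111010001100 in binary.
Add column by column in base 2, right to left:
  1+0 = 1
  0+0 = 0
  0+1 = 1
  0+1 = 1
  1+0 = 1
  0+0 = 0
  0+0 = 0
  1+1 = 0 carry 1
  0+0+1 = 1
  0+1 = 1
  1+1 = 0 carry 1
  0+1+1 = 0 carry 1
  0+0+1 = 1
  1+1 = 0 carry 1
  0+1+1 = 0 carry 1
  0+0+1 = 1
  1+1 = 0 carry 1
  0+1+1 = 0 carry 1
  1+1+1 = 1 carry 1
  1+1+1 = 1 carry 1
  0+1+1 = 0 carry 1
  1+1+1 = 1 carry 1
  1+0+1 = 0 carry 1
  0+0+1 = 1
  1+0 = 1
  0+0 = 0
  1+0 = 1
  0+0 = 0
  1+0 = 1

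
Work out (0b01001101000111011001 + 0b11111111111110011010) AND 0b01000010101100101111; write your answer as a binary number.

Add column by column in base 2, right to left:
  1+0 = 1
  0+1 = 1
  0+0 = 0
  1+1 = 0 carry 1
  1+1+1 = 1 carry 1
  0+0+1 = 1
  1+0 = 1
  1+1 = 0 carry 1
  1+1+1 = 1 carry 1
  0+1+1 = 0 carry 1
  0+1+1 = 0 carry 1
  0+1+1 = 0 carry 1
  1+1+1 = 1 carry 1
  0+1+1 = 0 carry 1
  1+1+1 = 1 carry 1
  1+1+1 = 1 carry 1
  0+1+1 = 0 carry 1
  0+1+1 = 0 carry 1
  1+1+1 = 1 carry 1
  0+1+1 = 0 carry 1
  final carry 1
Sum = 0b101001101000101110011; now AND with 0b01000010101100101111:
  101001101000101110011
& 001000010101100101111
= 001000000000100100011

0b1000000000100100011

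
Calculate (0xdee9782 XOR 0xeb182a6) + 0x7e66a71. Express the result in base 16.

0xb457f95

First 0xdee9782 XOR 0xeb182a6 = 0x35f1524.
Add column by column in base 16, right to left:
  4+1 = 5
  2+7 = 9
  5+a = f
  1+6 = 7
  f+6 = 5 carry 1
  5+e+1 = 4 carry 1
  3+7+1 = b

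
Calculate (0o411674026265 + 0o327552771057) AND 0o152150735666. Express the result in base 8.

Add column by column in base 8, right to left:
  5+7 = 4 carry 1
  6+5+1 = 4 carry 1
  2+0+1 = 3
  6+1 = 7
  2+7 = 1 carry 1
  0+7+1 = 0 carry 1
  4+2+1 = 7
  7+5 = 4 carry 1
  6+5+1 = 4 carry 1
  1+7+1 = 1 carry 1
  1+2+1 = 4
  4+3 = 7
Sum = 0o741447017344; now AND with 0o152150735666:
  7&1=1, 4&5=4, 1&2=0, 4&1=0, 4&5=4, 7&0=0, 0&7=0, 1&3=1, 7&5=5, 3&6=2, 4&6=4, 4&6=4

0o140040015244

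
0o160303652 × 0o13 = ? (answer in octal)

Multiply each base-8 digit by 11, carrying:
  2×11 = 22 → write 6 carry 2
  5×11+2 = 57 → write 1 carry 7
  6×11+7 = 73 → write 1 carry 9
  3×11+9 = 42 → write 2 carry 5
  0×11+5 = 5 → write 5
  3×11 = 33 → write 1 carry 4
  0×11+4 = 4 → write 4
  6×11 = 66 → write 2 carry 8
  1×11+8 = 19 → write 3 carry 2
  remaining carry: 2

0o2324152116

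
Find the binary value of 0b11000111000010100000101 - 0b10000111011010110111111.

0b111111100111101000110

Subtract column by column in base 2:
  1-1 → 0
  0-1 → 1 (borrow)
  1-1-1 → 1 (borrow)
  0-1-1 → 0 (borrow)
  0-1-1 → 0 (borrow)
  0-1-1 → 0 (borrow)
  0-0-1 → 1 (borrow)
  0-1-1 → 0 (borrow)
  1-1-1 → 1 (borrow)
  0-0-1 → 1 (borrow)
  1-1-1 → 1 (borrow)
  0-0-1 → 1 (borrow)
  0-1-1 → 0 (borrow)
  0-1-1 → 0 (borrow)
  0-0-1 → 1 (borrow)
  1-1-1 → 1 (borrow)
  1-1-1 → 1 (borrow)
  1-1-1 → 1 (borrow)
  0-0-1 → 1 (borrow)
  0-0-1 → 1 (borrow)
  0-0-1 → 1 (borrow)
  1-0-1 → 0
  1-1 → 0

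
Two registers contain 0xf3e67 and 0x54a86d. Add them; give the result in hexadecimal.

0x63e6d4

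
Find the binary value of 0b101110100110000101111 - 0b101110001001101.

Subtract column by column in base 2:
  1-1 → 0
  1-0 → 1
  1-1 → 0
  1-1 → 0
  0-0 → 0
  1-0 → 1
  0-1 → 1 (borrow)
  0-0-1 → 1 (borrow)
  0-0-1 → 1 (borrow)
  0-0-1 → 1 (borrow)
  1-1-1 → 1 (borrow)
  1-1-1 → 1 (borrow)
  0-1-1 → 0 (borrow)
  0-0-1 → 1 (borrow)
  1-1-1 → 1 (borrow)
  0-0-1 → 1 (borrow)
  1-0-1 → 0
  1-0 → 1
  1-0 → 1
  0-0 → 0
  1-0 → 1

0b101101110111111100010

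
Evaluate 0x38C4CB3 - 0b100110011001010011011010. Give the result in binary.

0b10111100101011011111011001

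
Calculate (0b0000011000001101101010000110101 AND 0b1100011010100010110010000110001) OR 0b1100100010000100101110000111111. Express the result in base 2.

0b1100111010000100101110000111111

0b0000011000001101101010000110101 AND 0b1100011010100010110010000110001 = 0b0000011000000000100010000110001.
Then OR with 0b1100100010000100101110000111111.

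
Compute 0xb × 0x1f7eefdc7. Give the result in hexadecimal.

Multiply each base-16 digit by 11, carrying:
  7×11 = 77 → write d carry 4
  c×11+4 = 136 → write 8 carry 8
  d×11+8 = 151 → write 7 carry 9
  f×11+9 = 174 → write e carry 10
  e×11+10 = 164 → write 4 carry 10
  e×11+10 = 164 → write 4 carry 10
  7×11+10 = 87 → write 7 carry 5
  f×11+5 = 170 → write a carry 10
  1×11+10 = 21 → write 5 carry 1
  remaining carry: 1

0x15a744e78d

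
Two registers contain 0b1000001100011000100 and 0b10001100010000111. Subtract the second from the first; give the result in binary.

0b110000000000111101

Subtract column by column in base 2:
  0-1 → 1 (borrow)
  0-1-1 → 0 (borrow)
  1-1-1 → 1 (borrow)
  0-0-1 → 1 (borrow)
  0-0-1 → 1 (borrow)
  0-0-1 → 1 (borrow)
  1-0-1 → 0
  1-1 → 0
  0-0 → 0
  0-0 → 0
  0-0 → 0
  1-1 → 0
  1-1 → 0
  0-0 → 0
  0-0 → 0
  0-0 → 0
  0-1 → 1 (borrow)
  0-0-1 → 1 (borrow)
  1-0-1 → 0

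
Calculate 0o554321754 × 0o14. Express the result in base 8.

0o10424727420

Multiply each base-8 digit by 12, carrying:
  4×12 = 48 → write 0 carry 6
  5×12+6 = 66 → write 2 carry 8
  7×12+8 = 92 → write 4 carry 11
  1×12+11 = 23 → write 7 carry 2
  2×12+2 = 26 → write 2 carry 3
  3×12+3 = 39 → write 7 carry 4
  4×12+4 = 52 → write 4 carry 6
  5×12+6 = 66 → write 2 carry 8
  5×12+8 = 68 → write 4 carry 8
  remaining carry: 10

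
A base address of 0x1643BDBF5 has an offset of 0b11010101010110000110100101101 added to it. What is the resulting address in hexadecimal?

0x17EE6E922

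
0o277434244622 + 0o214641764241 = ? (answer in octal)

0o514276231063

Add column by column in base 8, right to left:
  2+1 = 3
  2+4 = 6
  6+2 = 0 carry 1
  4+4+1 = 1 carry 1
  4+6+1 = 3 carry 1
  2+7+1 = 2 carry 1
  4+1+1 = 6
  3+4 = 7
  4+6 = 2 carry 1
  7+4+1 = 4 carry 1
  7+1+1 = 1 carry 1
  2+2+1 = 5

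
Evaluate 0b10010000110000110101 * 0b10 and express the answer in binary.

0b100100001100001101010

Multiply each base-2 digit by 2, carrying:
  1×2 = 2 → write 0 carry 1
  0×2+1 = 1 → write 1
  1×2 = 2 → write 0 carry 1
  0×2+1 = 1 → write 1
  1×2 = 2 → write 0 carry 1
  1×2+1 = 3 → write 1 carry 1
  0×2+1 = 1 → write 1
  0×2 = 0 → write 0
  0×2 = 0 → write 0
  0×2 = 0 → write 0
  1×2 = 2 → write 0 carry 1
  1×2+1 = 3 → write 1 carry 1
  0×2+1 = 1 → write 1
  0×2 = 0 → write 0
  0×2 = 0 → write 0
  0×2 = 0 → write 0
  1×2 = 2 → write 0 carry 1
  0×2+1 = 1 → write 1
  0×2 = 0 → write 0
  1×2 = 2 → write 0 carry 1
  remaining carry: 1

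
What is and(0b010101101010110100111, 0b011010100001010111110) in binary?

AND bit by bit (1 only where both bits are 1):
  010101101010110100111
& 011010100001010111110
= 010000100000010100110

0b010000100000010100110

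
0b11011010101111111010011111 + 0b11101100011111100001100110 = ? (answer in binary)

0b111000111001111011100000101

Add column by column in base 2, right to left:
  1+0 = 1
  1+1 = 0 carry 1
  1+1+1 = 1 carry 1
  1+0+1 = 0 carry 1
  1+0+1 = 0 carry 1
  0+1+1 = 0 carry 1
  0+1+1 = 0 carry 1
  1+0+1 = 0 carry 1
  0+0+1 = 1
  1+0 = 1
  1+0 = 1
  1+1 = 0 carry 1
  1+1+1 = 1 carry 1
  1+1+1 = 1 carry 1
  1+1+1 = 1 carry 1
  1+1+1 = 1 carry 1
  0+1+1 = 0 carry 1
  1+0+1 = 0 carry 1
  0+0+1 = 1
  1+0 = 1
  0+1 = 1
  1+1 = 0 carry 1
  1+0+1 = 0 carry 1
  0+1+1 = 0 carry 1
  1+1+1 = 1 carry 1
  1+1+1 = 1 carry 1
  final carry 1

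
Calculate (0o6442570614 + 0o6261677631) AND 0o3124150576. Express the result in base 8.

0o124050444

Add column by column in base 8, right to left:
  4+1 = 5
  1+3 = 4
  6+6 = 4 carry 1
  0+7+1 = 0 carry 1
  7+7+1 = 7 carry 1
  5+6+1 = 4 carry 1
  2+1+1 = 4
  4+6 = 2 carry 1
  4+2+1 = 7
  6+6 = 4 carry 1
  final carry 1
Sum = 0o14724470445; now AND with 0o3124150576:
  1&0=0, 4&3=0, 7&1=1, 2&2=2, 4&4=4, 4&1=0, 7&5=5, 0&0=0, 4&5=4, 4&7=4, 5&6=4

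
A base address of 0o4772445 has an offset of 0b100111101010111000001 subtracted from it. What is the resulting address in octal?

0o17544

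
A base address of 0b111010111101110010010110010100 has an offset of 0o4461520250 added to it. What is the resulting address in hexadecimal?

0x5fbdc63c

0b111010111101110010010110010100 = 0x3af72594 in hexadecimal.
0o4461520250 = 0x24c6a0a8 in hexadecimal.
Add column by column in base 16, right to left:
  4+8 = c
  9+a = 3 carry 1
  5+0+1 = 6
  2+a = c
  7+6 = d
  f+c = b carry 1
  a+4+1 = f
  3+2 = 5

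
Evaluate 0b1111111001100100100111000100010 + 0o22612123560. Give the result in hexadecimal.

0b1111111001100100100111000100010 = 0x7F324E22 in hexadecimal.
0o22612123560 = 0x9628A770 in hexadecimal.
Add column by column in base 16, right to left:
  2+0 = 2
  2+7 = 9
  E+7 = 5 carry 1
  4+A+1 = F
  2+8 = A
  3+2 = 5
  F+6 = 5 carry 1
  7+9+1 = 1 carry 1
  final carry 1

0x1155AF592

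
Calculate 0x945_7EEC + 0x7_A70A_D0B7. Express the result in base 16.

0x7B0504FA3

Add column by column in base 16, right to left:
  C+7 = 3 carry 1
  E+B+1 = A carry 1
  E+0+1 = F
  7+D = 4 carry 1
  5+A+1 = 0 carry 1
  4+0+1 = 5
  9+7 = 0 carry 1
  0+A+1 = B
  0+7 = 7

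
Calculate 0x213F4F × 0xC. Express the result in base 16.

Multiply each base-16 digit by 12, carrying:
  F×12 = 180 → write 4 carry 11
  4×12+11 = 59 → write B carry 3
  F×12+3 = 183 → write 7 carry 11
  3×12+11 = 47 → write F carry 2
  1×12+2 = 14 → write E
  2×12 = 24 → write 8 carry 1
  remaining carry: 1

0x18EF7B4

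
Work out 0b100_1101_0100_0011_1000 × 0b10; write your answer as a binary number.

0b10011010100001110000

Multiply each base-2 digit by 2, carrying:
  0×2 = 0 → write 0
  0×2 = 0 → write 0
  0×2 = 0 → write 0
  1×2 = 2 → write 0 carry 1
  1×2+1 = 3 → write 1 carry 1
  1×2+1 = 3 → write 1 carry 1
  0×2+1 = 1 → write 1
  0×2 = 0 → write 0
  0×2 = 0 → write 0
  0×2 = 0 → write 0
  1×2 = 2 → write 0 carry 1
  0×2+1 = 1 → write 1
  1×2 = 2 → write 0 carry 1
  0×2+1 = 1 → write 1
  1×2 = 2 → write 0 carry 1
  1×2+1 = 3 → write 1 carry 1
  0×2+1 = 1 → write 1
  0×2 = 0 → write 0
  1×2 = 2 → write 0 carry 1
  remaining carry: 1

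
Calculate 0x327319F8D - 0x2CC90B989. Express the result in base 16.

Subtract column by column in base 16:
  D-9 → 4
  8-8 → 0
  F-9 → 6
  9-B → E (borrow)
  1-0-1 → 0
  3-9 → A (borrow)
  7-C-1 → A (borrow)
  2-C-1 → 5 (borrow)
  3-2-1 → 0

0x5AA0E604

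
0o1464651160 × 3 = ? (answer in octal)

Multiply each base-8 digit by 3, carrying:
  0×3 = 0 → write 0
  6×3 = 18 → write 2 carry 2
  1×3+2 = 5 → write 5
  1×3 = 3 → write 3
  5×3 = 15 → write 7 carry 1
  6×3+1 = 19 → write 3 carry 2
  4×3+2 = 14 → write 6 carry 1
  6×3+1 = 19 → write 3 carry 2
  4×3+2 = 14 → write 6 carry 1
  1×3+1 = 4 → write 4

0o4636373520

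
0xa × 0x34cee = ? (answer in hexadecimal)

Multiply each base-16 digit by 10, carrying:
  e×10 = 140 → write c carry 8
  e×10+8 = 148 → write 4 carry 9
  c×10+9 = 129 → write 1 carry 8
  4×10+8 = 48 → write 0 carry 3
  3×10+3 = 33 → write 1 carry 2
  remaining carry: 2

0x21014c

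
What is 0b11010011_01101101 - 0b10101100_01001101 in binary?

0b10011100100000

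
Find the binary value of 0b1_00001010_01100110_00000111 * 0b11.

Multiply each base-2 digit by 3, carrying:
  1×3 = 3 → write 1 carry 1
  1×3+1 = 4 → write 0 carry 2
  1×3+2 = 5 → write 1 carry 2
  0×3+2 = 2 → write 0 carry 1
  0×3+1 = 1 → write 1
  0×3 = 0 → write 0
  0×3 = 0 → write 0
  0×3 = 0 → write 0
  0×3 = 0 → write 0
  1×3 = 3 → write 1 carry 1
  1×3+1 = 4 → write 0 carry 2
  0×3+2 = 2 → write 0 carry 1
  0×3+1 = 1 → write 1
  1×3 = 3 → write 1 carry 1
  1×3+1 = 4 → write 0 carry 2
  0×3+2 = 2 → write 0 carry 1
  0×3+1 = 1 → write 1
  1×3 = 3 → write 1 carry 1
  0×3+1 = 1 → write 1
  1×3 = 3 → write 1 carry 1
  0×3+1 = 1 → write 1
  0×3 = 0 → write 0
  0×3 = 0 → write 0
  0×3 = 0 → write 0
  1×3 = 3 → write 1 carry 1
  remaining carry: 1

0b11000111110011001000010101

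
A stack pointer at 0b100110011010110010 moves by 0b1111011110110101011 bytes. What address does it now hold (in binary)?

0b10100010010001011101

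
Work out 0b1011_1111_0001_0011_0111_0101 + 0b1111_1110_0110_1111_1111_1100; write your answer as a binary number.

0b1101111011000001101110001

Add column by column in base 2, right to left:
  1+0 = 1
  0+0 = 0
  1+1 = 0 carry 1
  0+1+1 = 0 carry 1
  1+1+1 = 1 carry 1
  1+1+1 = 1 carry 1
  1+1+1 = 1 carry 1
  0+1+1 = 0 carry 1
  1+1+1 = 1 carry 1
  1+1+1 = 1 carry 1
  0+1+1 = 0 carry 1
  0+1+1 = 0 carry 1
  1+0+1 = 0 carry 1
  0+1+1 = 0 carry 1
  0+1+1 = 0 carry 1
  0+0+1 = 1
  1+0 = 1
  1+1 = 0 carry 1
  1+1+1 = 1 carry 1
  1+1+1 = 1 carry 1
  1+1+1 = 1 carry 1
  1+1+1 = 1 carry 1
  0+1+1 = 0 carry 1
  1+1+1 = 1 carry 1
  final carry 1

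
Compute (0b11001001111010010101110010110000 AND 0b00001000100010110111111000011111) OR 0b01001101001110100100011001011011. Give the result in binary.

0b11001001111010010101110010110000 AND 0b00001000100010110111111000011111 = 0b00001000100010010101110000010000.
Then OR with 0b01001101001110100100011001011011.

0b1001101101110110101111001011011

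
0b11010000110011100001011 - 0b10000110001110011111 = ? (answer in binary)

0b11000000000001101101100

Subtract column by column in base 2:
  1-1 → 0
  1-1 → 0
  0-1 → 1 (borrow)
  1-1-1 → 1 (borrow)
  0-1-1 → 0 (borrow)
  0-0-1 → 1 (borrow)
  0-0-1 → 1 (borrow)
  0-1-1 → 0 (borrow)
  1-1-1 → 1 (borrow)
  1-1-1 → 1 (borrow)
  1-0-1 → 0
  0-0 → 0
  0-0 → 0
  1-1 → 0
  1-1 → 0
  0-0 → 0
  0-0 → 0
  0-0 → 0
  0-0 → 0
  1-1 → 0
  0-0 → 0
  1-0 → 1
  1-0 → 1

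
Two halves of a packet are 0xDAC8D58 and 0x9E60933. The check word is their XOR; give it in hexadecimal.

XOR each hex digit independently (no carries):
  D^9=4, A^E=4, C^6=A, 8^0=8, D^9=4, 5^3=6, 8^3=B

0x44A846B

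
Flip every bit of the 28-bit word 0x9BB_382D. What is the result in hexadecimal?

0x644C7D2

Each hex digit d becomes F−d:
  9→6, B→4, B→4, 3→C, 8→7, 2→D, D→2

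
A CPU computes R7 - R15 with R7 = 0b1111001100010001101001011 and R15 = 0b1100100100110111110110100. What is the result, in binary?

Subtract column by column in base 2:
  1-0 → 1
  1-0 → 1
  0-1 → 1 (borrow)
  1-0-1 → 0
  0-1 → 1 (borrow)
  0-1-1 → 0 (borrow)
  1-0-1 → 0
  0-1 → 1 (borrow)
  1-1-1 → 1 (borrow)
  1-1-1 → 1 (borrow)
  0-1-1 → 0 (borrow)
  0-1-1 → 0 (borrow)
  0-0-1 → 1 (borrow)
  1-1-1 → 1 (borrow)
  0-1-1 → 0 (borrow)
  0-0-1 → 1 (borrow)
  0-0-1 → 1 (borrow)
  1-1-1 → 1 (borrow)
  1-0-1 → 0
  0-0 → 0
  0-1 → 1 (borrow)
  1-0-1 → 0
  1-0 → 1
  1-1 → 0
  1-1 → 0

0b10100111011001110010111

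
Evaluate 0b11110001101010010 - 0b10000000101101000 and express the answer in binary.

0b1110000111101010

Subtract column by column in base 2:
  0-0 → 0
  1-0 → 1
  0-0 → 0
  0-1 → 1 (borrow)
  1-0-1 → 0
  0-1 → 1 (borrow)
  1-1-1 → 1 (borrow)
  0-0-1 → 1 (borrow)
  1-1-1 → 1 (borrow)
  1-0-1 → 0
  0-0 → 0
  0-0 → 0
  0-0 → 0
  1-0 → 1
  1-0 → 1
  1-0 → 1
  1-1 → 0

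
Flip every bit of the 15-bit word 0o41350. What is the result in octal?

0o36427

Each oct digit d becomes 7−d:
  4→3, 1→6, 3→4, 5→2, 0→7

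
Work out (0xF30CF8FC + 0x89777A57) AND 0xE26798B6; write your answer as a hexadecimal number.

0x60041012

Add column by column in base 16, right to left:
  C+7 = 3 carry 1
  F+5+1 = 5 carry 1
  8+A+1 = 3 carry 1
  F+7+1 = 7 carry 1
  C+7+1 = 4 carry 1
  0+7+1 = 8
  3+9 = C
  F+8 = 7 carry 1
  final carry 1
Sum = 0x17C847353; now AND with 0xE26798B6:
  1&0=0, 7&E=6, C&2=0, 8&6=0, 4&7=4, 7&9=1, 3&8=0, 5&B=1, 3&6=2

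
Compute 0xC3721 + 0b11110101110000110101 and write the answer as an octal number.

0xC3721 = 0o3033441 in octal.
0b11110101110000110101 = 0o3656065 in octal.
Add column by column in base 8, right to left:
  1+5 = 6
  4+6 = 2 carry 1
  4+0+1 = 5
  3+6 = 1 carry 1
  3+5+1 = 1 carry 1
  0+6+1 = 7
  3+3 = 6

0o6711526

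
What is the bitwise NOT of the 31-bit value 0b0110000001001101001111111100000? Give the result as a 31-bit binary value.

0b1001111110110010110000000011111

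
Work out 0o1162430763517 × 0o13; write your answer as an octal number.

0o15354022570145

Multiply each base-8 digit by 11, carrying:
  7×11 = 77 → write 5 carry 9
  1×11+9 = 20 → write 4 carry 2
  5×11+2 = 57 → write 1 carry 7
  3×11+7 = 40 → write 0 carry 5
  6×11+5 = 71 → write 7 carry 8
  7×11+8 = 85 → write 5 carry 10
  0×11+10 = 10 → write 2 carry 1
  3×11+1 = 34 → write 2 carry 4
  4×11+4 = 48 → write 0 carry 6
  2×11+6 = 28 → write 4 carry 3
  6×11+3 = 69 → write 5 carry 8
  1×11+8 = 19 → write 3 carry 2
  1×11+2 = 13 → write 5 carry 1
  remaining carry: 1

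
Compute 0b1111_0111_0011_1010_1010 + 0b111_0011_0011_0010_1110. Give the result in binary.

Add column by column in base 2, right to left:
  0+0 = 0
  1+1 = 0 carry 1
  0+1+1 = 0 carry 1
  1+1+1 = 1 carry 1
  0+0+1 = 1
  1+1 = 0 carry 1
  0+0+1 = 1
  1+0 = 1
  1+1 = 0 carry 1
  1+1+1 = 1 carry 1
  0+0+1 = 1
  0+0 = 0
  1+1 = 0 carry 1
  1+1+1 = 1 carry 1
  1+0+1 = 0 carry 1
  0+0+1 = 1
  1+1 = 0 carry 1
  1+1+1 = 1 carry 1
  1+1+1 = 1 carry 1
  1+0+1 = 0 carry 1
  final carry 1

0b101101010011011011000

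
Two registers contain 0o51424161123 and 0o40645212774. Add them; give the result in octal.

0o112271374117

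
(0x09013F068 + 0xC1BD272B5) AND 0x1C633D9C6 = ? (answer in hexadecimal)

0x82224104

Add column by column in base 16, right to left:
  8+5 = D
  6+B = 1 carry 1
  0+2+1 = 3
  F+7 = 6 carry 1
  3+2+1 = 6
  1+D = E
  0+B = B
  9+1 = A
  0+C = C
Sum = 0xCABE6631D; now AND with 0x1C633D9C6:
  C&1=0, A&C=8, B&6=2, E&3=2, 6&3=2, 6&D=4, 3&9=1, 1&C=0, D&6=4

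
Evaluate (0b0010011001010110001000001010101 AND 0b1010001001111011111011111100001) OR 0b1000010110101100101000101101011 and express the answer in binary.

0b1010011111111110101000101101011

0b0010011001010110001000001010101 AND 0b1010001001111011111011111100001 = 0b0010001001010010001000001000001.
Then OR with 0b1000010110101100101000101101011.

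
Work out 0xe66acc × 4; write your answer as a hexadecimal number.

0x399ab30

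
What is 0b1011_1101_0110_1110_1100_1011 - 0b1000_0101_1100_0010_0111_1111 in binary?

0b1101111010110001001100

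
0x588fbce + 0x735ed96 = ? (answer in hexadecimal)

Add column by column in base 16, right to left:
  e+6 = 4 carry 1
  c+9+1 = 6 carry 1
  b+d+1 = 9 carry 1
  f+e+1 = e carry 1
  8+5+1 = e
  8+3 = b
  5+7 = c

0xcbee964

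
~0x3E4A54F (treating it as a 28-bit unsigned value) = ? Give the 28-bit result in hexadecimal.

0xC1B5AB0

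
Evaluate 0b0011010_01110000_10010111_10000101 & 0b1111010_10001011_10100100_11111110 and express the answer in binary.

AND bit by bit (1 only where both bits are 1):
  0011010011100001001011110000101
& 1111010100010111010010011111110
= 0011010000000001000010010000100

0b0011010000000001000010010000100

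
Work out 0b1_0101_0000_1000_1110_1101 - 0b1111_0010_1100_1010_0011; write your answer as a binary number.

0b1011101110001001010

Subtract column by column in base 2:
  1-1 → 0
  0-1 → 1 (borrow)
  1-0-1 → 0
  1-0 → 1
  0-0 → 0
  1-1 → 0
  1-0 → 1
  1-1 → 0
  0-0 → 0
  0-0 → 0
  0-1 → 1 (borrow)
  1-1-1 → 1 (borrow)
  0-0-1 → 1 (borrow)
  0-1-1 → 0 (borrow)
  0-0-1 → 1 (borrow)
  0-0-1 → 1 (borrow)
  1-1-1 → 1 (borrow)
  0-1-1 → 0 (borrow)
  1-1-1 → 1 (borrow)
  0-1-1 → 0 (borrow)
  1-0-1 → 0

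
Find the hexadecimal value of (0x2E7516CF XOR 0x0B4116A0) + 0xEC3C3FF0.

First 0x2E7516CF XOR 0x0B4116A0 = 0x2534006F.
Add column by column in base 16, right to left:
  F+0 = F
  6+F = 5 carry 1
  0+F+1 = 0 carry 1
  0+3+1 = 4
  4+C = 0 carry 1
  3+3+1 = 7
  5+C = 1 carry 1
  2+E+1 = 1 carry 1
  final carry 1

0x11170405F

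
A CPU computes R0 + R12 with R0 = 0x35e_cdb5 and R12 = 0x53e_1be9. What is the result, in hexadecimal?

0x89ce99e

Add column by column in base 16, right to left:
  5+9 = e
  b+e = 9 carry 1
  d+b+1 = 9 carry 1
  c+1+1 = e
  e+e = c carry 1
  5+3+1 = 9
  3+5 = 8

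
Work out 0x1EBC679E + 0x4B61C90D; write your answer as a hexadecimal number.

Add column by column in base 16, right to left:
  E+D = B carry 1
  9+0+1 = A
  7+9 = 0 carry 1
  6+C+1 = 3 carry 1
  C+1+1 = E
  B+6 = 1 carry 1
  E+B+1 = A carry 1
  1+4+1 = 6

0x6A1E30AB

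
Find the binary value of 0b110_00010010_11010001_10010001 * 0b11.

0b10010001110000111010010110011

Multiply each base-2 digit by 3, carrying:
  1×3 = 3 → write 1 carry 1
  0×3+1 = 1 → write 1
  0×3 = 0 → write 0
  0×3 = 0 → write 0
  1×3 = 3 → write 1 carry 1
  0×3+1 = 1 → write 1
  0×3 = 0 → write 0
  1×3 = 3 → write 1 carry 1
  1×3+1 = 4 → write 0 carry 2
  0×3+2 = 2 → write 0 carry 1
  0×3+1 = 1 → write 1
  0×3 = 0 → write 0
  1×3 = 3 → write 1 carry 1
  0×3+1 = 1 → write 1
  1×3 = 3 → write 1 carry 1
  1×3+1 = 4 → write 0 carry 2
  0×3+2 = 2 → write 0 carry 1
  1×3+1 = 4 → write 0 carry 2
  0×3+2 = 2 → write 0 carry 1
  0×3+1 = 1 → write 1
  1×3 = 3 → write 1 carry 1
  0×3+1 = 1 → write 1
  0×3 = 0 → write 0
  0×3 = 0 → write 0
  0×3 = 0 → write 0
  1×3 = 3 → write 1 carry 1
  1×3+1 = 4 → write 0 carry 2
  remaining carry: 10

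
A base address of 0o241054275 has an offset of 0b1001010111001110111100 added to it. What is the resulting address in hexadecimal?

0x2A9CC79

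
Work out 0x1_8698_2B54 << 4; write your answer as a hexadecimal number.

0x186982B540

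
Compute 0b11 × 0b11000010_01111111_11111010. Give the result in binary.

0b10010001110111111111101110

Multiply each base-2 digit by 3, carrying:
  0×3 = 0 → write 0
  1×3 = 3 → write 1 carry 1
  0×3+1 = 1 → write 1
  1×3 = 3 → write 1 carry 1
  1×3+1 = 4 → write 0 carry 2
  1×3+2 = 5 → write 1 carry 2
  1×3+2 = 5 → write 1 carry 2
  1×3+2 = 5 → write 1 carry 2
  1×3+2 = 5 → write 1 carry 2
  1×3+2 = 5 → write 1 carry 2
  1×3+2 = 5 → write 1 carry 2
  1×3+2 = 5 → write 1 carry 2
  1×3+2 = 5 → write 1 carry 2
  1×3+2 = 5 → write 1 carry 2
  1×3+2 = 5 → write 1 carry 2
  0×3+2 = 2 → write 0 carry 1
  0×3+1 = 1 → write 1
  1×3 = 3 → write 1 carry 1
  0×3+1 = 1 → write 1
  0×3 = 0 → write 0
  0×3 = 0 → write 0
  0×3 = 0 → write 0
  1×3 = 3 → write 1 carry 1
  1×3+1 = 4 → write 0 carry 2
  remaining carry: 10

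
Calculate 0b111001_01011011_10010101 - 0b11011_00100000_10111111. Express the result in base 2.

Subtract column by column in base 2:
  1-1 → 0
  0-1 → 1 (borrow)
  1-1-1 → 1 (borrow)
  0-1-1 → 0 (borrow)
  1-1-1 → 1 (borrow)
  0-1-1 → 0 (borrow)
  0-0-1 → 1 (borrow)
  1-1-1 → 1 (borrow)
  1-0-1 → 0
  1-0 → 1
  0-0 → 0
  1-0 → 1
  1-0 → 1
  0-1 → 1 (borrow)
  1-0-1 → 0
  0-0 → 0
  1-1 → 0
  0-1 → 1 (borrow)
  0-0-1 → 1 (borrow)
  1-1-1 → 1 (borrow)
  1-1-1 → 1 (borrow)
  1-0-1 → 0

0b111100011101011010110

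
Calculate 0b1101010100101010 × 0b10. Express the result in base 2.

Multiply each base-2 digit by 2, carrying:
  0×2 = 0 → write 0
  1×2 = 2 → write 0 carry 1
  0×2+1 = 1 → write 1
  1×2 = 2 → write 0 carry 1
  0×2+1 = 1 → write 1
  1×2 = 2 → write 0 carry 1
  0×2+1 = 1 → write 1
  0×2 = 0 → write 0
  1×2 = 2 → write 0 carry 1
  0×2+1 = 1 → write 1
  1×2 = 2 → write 0 carry 1
  0×2+1 = 1 → write 1
  1×2 = 2 → write 0 carry 1
  0×2+1 = 1 → write 1
  1×2 = 2 → write 0 carry 1
  1×2+1 = 3 → write 1 carry 1
  remaining carry: 1

0b11010101001010100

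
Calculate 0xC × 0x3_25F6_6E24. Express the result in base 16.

Multiply each base-16 digit by 12, carrying:
  4×12 = 48 → write 0 carry 3
  2×12+3 = 27 → write B carry 1
  E×12+1 = 169 → write 9 carry 10
  6×12+10 = 82 → write 2 carry 5
  6×12+5 = 77 → write D carry 4
  F×12+4 = 184 → write 8 carry 11
  5×12+11 = 71 → write 7 carry 4
  2×12+4 = 28 → write C carry 1
  3×12+1 = 37 → write 5 carry 2
  remaining carry: 2

0x25C78D29B0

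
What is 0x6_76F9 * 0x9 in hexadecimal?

0x3A2EC1

Multiply each base-16 digit by 9, carrying:
  9×9 = 81 → write 1 carry 5
  F×9+5 = 140 → write C carry 8
  6×9+8 = 62 → write E carry 3
  7×9+3 = 66 → write 2 carry 4
  6×9+4 = 58 → write A carry 3
  remaining carry: 3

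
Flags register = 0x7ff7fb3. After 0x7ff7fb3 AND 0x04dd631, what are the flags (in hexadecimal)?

0x04d5631

AND each hex digit independently (no carries):
  7&0=0, f&4=4, f&d=d, 7&d=5, f&6=6, b&3=3, 3&1=1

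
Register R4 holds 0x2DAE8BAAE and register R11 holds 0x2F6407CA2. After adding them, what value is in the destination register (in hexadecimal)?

0x5D1293750

Add column by column in base 16, right to left:
  E+2 = 0 carry 1
  A+A+1 = 5 carry 1
  A+C+1 = 7 carry 1
  B+7+1 = 3 carry 1
  8+0+1 = 9
  E+4 = 2 carry 1
  A+6+1 = 1 carry 1
  D+F+1 = D carry 1
  2+2+1 = 5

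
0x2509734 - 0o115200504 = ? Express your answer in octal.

0o106712760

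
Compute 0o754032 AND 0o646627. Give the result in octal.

0o644022

AND each oct digit independently (no carries):
  7&6=6, 5&4=4, 4&6=4, 0&6=0, 3&2=2, 2&7=2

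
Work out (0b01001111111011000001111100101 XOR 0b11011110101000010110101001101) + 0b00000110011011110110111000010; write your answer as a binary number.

0b10010111101111001110001101010

First 0b01001111111011000001111100101 XOR 0b11011110101000010110101001101 = 0b10010001010011010111010101000.
Add column by column in base 2, right to left:
  0+0 = 0
  0+1 = 1
  0+0 = 0
  1+0 = 1
  0+0 = 0
  1+0 = 1
  0+1 = 1
  1+1 = 0 carry 1
  0+1+1 = 0 carry 1
  1+0+1 = 0 carry 1
  1+1+1 = 1 carry 1
  1+1+1 = 1 carry 1
  0+0+1 = 1
  1+1 = 0 carry 1
  0+1+1 = 0 carry 1
  1+1+1 = 1 carry 1
  1+1+1 = 1 carry 1
  0+0+1 = 1
  0+1 = 1
  1+1 = 0 carry 1
  0+0+1 = 1
  1+0 = 1
  0+1 = 1
  0+1 = 1
  0+0 = 0
  1+0 = 1
  0+0 = 0
  0+0 = 0
  1+0 = 1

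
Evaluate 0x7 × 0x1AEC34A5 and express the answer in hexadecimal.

0xBC757083

Multiply each base-16 digit by 7, carrying:
  5×7 = 35 → write 3 carry 2
  A×7+2 = 72 → write 8 carry 4
  4×7+4 = 32 → write 0 carry 2
  3×7+2 = 23 → write 7 carry 1
  C×7+1 = 85 → write 5 carry 5
  E×7+5 = 103 → write 7 carry 6
  A×7+6 = 76 → write C carry 4
  1×7+4 = 11 → write B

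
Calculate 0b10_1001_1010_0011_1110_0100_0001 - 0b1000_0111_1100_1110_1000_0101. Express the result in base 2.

0b10000100100110111110111100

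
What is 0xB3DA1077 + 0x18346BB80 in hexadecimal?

0x23720CBF7

Add column by column in base 16, right to left:
  7+0 = 7
  7+8 = F
  0+B = B
  1+B = C
  A+6 = 0 carry 1
  D+4+1 = 2 carry 1
  3+3+1 = 7
  B+8 = 3 carry 1
  0+1+1 = 2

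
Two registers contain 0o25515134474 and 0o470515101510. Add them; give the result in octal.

Add column by column in base 8, right to left:
  4+0 = 4
  7+1 = 0 carry 1
  4+5+1 = 2 carry 1
  4+1+1 = 6
  3+0 = 3
  1+1 = 2
  5+5 = 2 carry 1
  1+1+1 = 3
  5+5 = 2 carry 1
  5+0+1 = 6
  2+7 = 1 carry 1
  0+4+1 = 5

0o516232236204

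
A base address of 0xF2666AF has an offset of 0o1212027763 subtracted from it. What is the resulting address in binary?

0b100111111100011011010111100

0xF2666AF = 0b1111001001100110011010101111 in binary.
0o1212027763 = 0b1010001010000010111111110011 in binary.
Subtract column by column in base 2:
  1-1 → 0
  1-1 → 0
  1-0 → 1
  1-0 → 1
  0-1 → 1 (borrow)
  1-1-1 → 1 (borrow)
  0-1-1 → 0 (borrow)
  1-1-1 → 1 (borrow)
  0-1-1 → 0 (borrow)
  1-1-1 → 1 (borrow)
  1-1-1 → 1 (borrow)
  0-1-1 → 0 (borrow)
  0-0-1 → 1 (borrow)
  1-1-1 → 1 (borrow)
  1-0-1 → 0
  0-0 → 0
  0-0 → 0
  1-0 → 1
  1-0 → 1
  0-1 → 1 (borrow)
  0-0-1 → 1 (borrow)
  1-1-1 → 1 (borrow)
  0-0-1 → 1 (borrow)
  0-0-1 → 1 (borrow)
  1-0-1 → 0
  1-1 → 0
  1-0 → 1
  1-1 → 0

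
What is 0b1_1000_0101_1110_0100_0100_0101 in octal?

Group the bits in threes: 001 100 001 011 110 010 001 000 101 → 141362105.

0o141362105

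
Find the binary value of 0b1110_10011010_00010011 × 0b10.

Multiply each base-2 digit by 2, carrying:
  1×2 = 2 → write 0 carry 1
  1×2+1 = 3 → write 1 carry 1
  0×2+1 = 1 → write 1
  0×2 = 0 → write 0
  1×2 = 2 → write 0 carry 1
  0×2+1 = 1 → write 1
  0×2 = 0 → write 0
  0×2 = 0 → write 0
  0×2 = 0 → write 0
  1×2 = 2 → write 0 carry 1
  0×2+1 = 1 → write 1
  1×2 = 2 → write 0 carry 1
  1×2+1 = 3 → write 1 carry 1
  0×2+1 = 1 → write 1
  0×2 = 0 → write 0
  1×2 = 2 → write 0 carry 1
  0×2+1 = 1 → write 1
  1×2 = 2 → write 0 carry 1
  1×2+1 = 3 → write 1 carry 1
  1×2+1 = 3 → write 1 carry 1
  remaining carry: 1

0b111010011010000100110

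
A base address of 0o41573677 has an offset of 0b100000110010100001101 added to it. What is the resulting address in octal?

0b100000110010100001101 = 0o4062415 in octal.
Add column by column in base 8, right to left:
  7+5 = 4 carry 1
  7+1+1 = 1 carry 1
  6+4+1 = 3 carry 1
  3+2+1 = 6
  7+6 = 5 carry 1
  5+0+1 = 6
  1+4 = 5
  4+0 = 4

0o45656314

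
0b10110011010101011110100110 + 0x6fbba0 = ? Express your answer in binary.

0x6fbba0 = 0b11011111011101110100000 in binary.
Add column by column in base 2, right to left:
  0+0 = 0
  1+0 = 1
  1+0 = 1
  0+0 = 0
  0+0 = 0
  1+1 = 0 carry 1
  0+0+1 = 1
  1+1 = 0 carry 1
  1+1+1 = 1 carry 1
  1+1+1 = 1 carry 1
  1+0+1 = 0 carry 1
  0+1+1 = 0 carry 1
  1+1+1 = 1 carry 1
  0+1+1 = 0 carry 1
  1+0+1 = 0 carry 1
  0+1+1 = 0 carry 1
  1+1+1 = 1 carry 1
  0+1+1 = 0 carry 1
  1+1+1 = 1 carry 1
  1+1+1 = 1 carry 1
  0+0+1 = 1
  0+1 = 1
  1+1 = 0 carry 1
  1+0+1 = 0 carry 1
  0+0+1 = 1
  1+0 = 1

0b11001111010001001101000110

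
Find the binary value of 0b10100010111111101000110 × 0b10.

0b101000101111111010001100

Multiply each base-2 digit by 2, carrying:
  0×2 = 0 → write 0
  1×2 = 2 → write 0 carry 1
  1×2+1 = 3 → write 1 carry 1
  0×2+1 = 1 → write 1
  0×2 = 0 → write 0
  0×2 = 0 → write 0
  1×2 = 2 → write 0 carry 1
  0×2+1 = 1 → write 1
  1×2 = 2 → write 0 carry 1
  1×2+1 = 3 → write 1 carry 1
  1×2+1 = 3 → write 1 carry 1
  1×2+1 = 3 → write 1 carry 1
  1×2+1 = 3 → write 1 carry 1
  1×2+1 = 3 → write 1 carry 1
  1×2+1 = 3 → write 1 carry 1
  0×2+1 = 1 → write 1
  1×2 = 2 → write 0 carry 1
  0×2+1 = 1 → write 1
  0×2 = 0 → write 0
  0×2 = 0 → write 0
  1×2 = 2 → write 0 carry 1
  0×2+1 = 1 → write 1
  1×2 = 2 → write 0 carry 1
  remaining carry: 1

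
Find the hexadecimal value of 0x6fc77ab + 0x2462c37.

Add column by column in base 16, right to left:
  b+7 = 2 carry 1
  a+3+1 = e
  7+c = 3 carry 1
  7+2+1 = a
  c+6 = 2 carry 1
  f+4+1 = 4 carry 1
  6+2+1 = 9

0x942a3e2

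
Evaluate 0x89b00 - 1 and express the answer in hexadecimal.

0x89aff

The trailing 2 digits are 0, so subtracting 1 borrows through: they become F and the next digit up decrements.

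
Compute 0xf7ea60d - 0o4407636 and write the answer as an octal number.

0o1733113157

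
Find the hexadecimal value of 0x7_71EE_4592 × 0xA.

Multiply each base-16 digit by 10, carrying:
  2×10 = 20 → write 4 carry 1
  9×10+1 = 91 → write B carry 5
  5×10+5 = 55 → write 7 carry 3
  4×10+3 = 43 → write B carry 2
  E×10+2 = 142 → write E carry 8
  E×10+8 = 148 → write 4 carry 9
  1×10+9 = 19 → write 3 carry 1
  7×10+1 = 71 → write 7 carry 4
  7×10+4 = 74 → write A carry 4
  remaining carry: 4

0x4A734EB7B4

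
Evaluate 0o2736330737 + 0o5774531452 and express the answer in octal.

0o10733062411

Add column by column in base 8, right to left:
  7+2 = 1 carry 1
  3+5+1 = 1 carry 1
  7+4+1 = 4 carry 1
  0+1+1 = 2
  3+3 = 6
  3+5 = 0 carry 1
  6+4+1 = 3 carry 1
  3+7+1 = 3 carry 1
  7+7+1 = 7 carry 1
  2+5+1 = 0 carry 1
  final carry 1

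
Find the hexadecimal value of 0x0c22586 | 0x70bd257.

0x7cbf7d7

OR each hex digit independently (no carries):
  0|7=7, c|0=c, 2|b=b, 2|d=f, 5|2=7, 8|5=d, 6|7=7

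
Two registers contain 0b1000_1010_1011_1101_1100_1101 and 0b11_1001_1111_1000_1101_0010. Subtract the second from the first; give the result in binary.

Subtract column by column in base 2:
  1-0 → 1
  0-1 → 1 (borrow)
  1-0-1 → 0
  1-0 → 1
  0-1 → 1 (borrow)
  0-0-1 → 1 (borrow)
  1-1-1 → 1 (borrow)
  1-1-1 → 1 (borrow)
  1-0-1 → 0
  0-0 → 0
  1-0 → 1
  1-1 → 0
  1-1 → 0
  1-1 → 0
  0-1 → 1 (borrow)
  1-1-1 → 1 (borrow)
  0-1-1 → 0 (borrow)
  1-0-1 → 0
  0-0 → 0
  1-1 → 0
  0-1 → 1 (borrow)
  0-1-1 → 0 (borrow)
  0-0-1 → 1 (borrow)
  1-0-1 → 0

0b10100001100010011111011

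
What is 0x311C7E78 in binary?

Expand each hex digit to 4 bits: 3=0011 1=0001 1=0001 C=1100 7=0111 E=1110 7=0111 8=1000.

0b110001000111000111111001111000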